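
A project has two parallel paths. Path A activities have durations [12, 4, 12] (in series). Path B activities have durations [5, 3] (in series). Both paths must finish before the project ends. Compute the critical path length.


Path A total = 12 + 4 + 12 = 28
Path B total = 5 + 3 = 8
Critical path = longest path = max(28, 8) = 28

28


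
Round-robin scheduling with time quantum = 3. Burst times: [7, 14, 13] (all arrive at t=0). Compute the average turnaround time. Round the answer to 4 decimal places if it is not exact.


Time quantum = 3
Execution trace:
  J1 runs 3 units, time = 3
  J2 runs 3 units, time = 6
  J3 runs 3 units, time = 9
  J1 runs 3 units, time = 12
  J2 runs 3 units, time = 15
  J3 runs 3 units, time = 18
  J1 runs 1 units, time = 19
  J2 runs 3 units, time = 22
  J3 runs 3 units, time = 25
  J2 runs 3 units, time = 28
  J3 runs 3 units, time = 31
  J2 runs 2 units, time = 33
  J3 runs 1 units, time = 34
Finish times: [19, 33, 34]
Average turnaround = 86/3 = 28.6667

28.6667


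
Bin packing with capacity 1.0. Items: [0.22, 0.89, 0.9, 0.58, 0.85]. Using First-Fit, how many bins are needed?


Place items sequentially using First-Fit:
  Item 0.22 -> new Bin 1
  Item 0.89 -> new Bin 2
  Item 0.9 -> new Bin 3
  Item 0.58 -> Bin 1 (now 0.8)
  Item 0.85 -> new Bin 4
Total bins used = 4

4


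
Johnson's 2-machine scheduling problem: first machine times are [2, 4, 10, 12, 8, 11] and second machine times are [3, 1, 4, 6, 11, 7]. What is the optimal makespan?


Apply Johnson's rule:
  Group 1 (a <= b): [(1, 2, 3), (5, 8, 11)]
  Group 2 (a > b): [(6, 11, 7), (4, 12, 6), (3, 10, 4), (2, 4, 1)]
Optimal job order: [1, 5, 6, 4, 3, 2]
Schedule:
  Job 1: M1 done at 2, M2 done at 5
  Job 5: M1 done at 10, M2 done at 21
  Job 6: M1 done at 21, M2 done at 28
  Job 4: M1 done at 33, M2 done at 39
  Job 3: M1 done at 43, M2 done at 47
  Job 2: M1 done at 47, M2 done at 48
Makespan = 48

48


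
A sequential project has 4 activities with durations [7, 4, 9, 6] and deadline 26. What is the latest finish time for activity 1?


LF(activity 1) = deadline - sum of successor durations
Successors: activities 2 through 4 with durations [4, 9, 6]
Sum of successor durations = 19
LF = 26 - 19 = 7

7


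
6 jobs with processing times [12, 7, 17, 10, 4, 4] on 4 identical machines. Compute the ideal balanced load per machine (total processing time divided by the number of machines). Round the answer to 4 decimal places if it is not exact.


Total processing time = 12 + 7 + 17 + 10 + 4 + 4 = 54
Number of machines = 4
Ideal balanced load = 54 / 4 = 13.5

13.5


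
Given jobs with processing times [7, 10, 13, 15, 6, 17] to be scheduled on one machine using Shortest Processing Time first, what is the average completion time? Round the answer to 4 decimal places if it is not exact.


Sort jobs by processing time (SPT order): [6, 7, 10, 13, 15, 17]
Compute completion times sequentially:
  Job 1: processing = 6, completes at 6
  Job 2: processing = 7, completes at 13
  Job 3: processing = 10, completes at 23
  Job 4: processing = 13, completes at 36
  Job 5: processing = 15, completes at 51
  Job 6: processing = 17, completes at 68
Sum of completion times = 197
Average completion time = 197/6 = 32.8333

32.8333


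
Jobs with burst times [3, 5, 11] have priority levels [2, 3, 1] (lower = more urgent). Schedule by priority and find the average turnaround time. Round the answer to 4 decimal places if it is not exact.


Sort by priority (ascending = highest first):
Order: [(1, 11), (2, 3), (3, 5)]
Completion times:
  Priority 1, burst=11, C=11
  Priority 2, burst=3, C=14
  Priority 3, burst=5, C=19
Average turnaround = 44/3 = 14.6667

14.6667


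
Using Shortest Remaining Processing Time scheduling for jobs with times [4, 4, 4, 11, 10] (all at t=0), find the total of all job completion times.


Since all jobs arrive at t=0, SRPT equals SPT ordering.
SPT order: [4, 4, 4, 10, 11]
Completion times:
  Job 1: p=4, C=4
  Job 2: p=4, C=8
  Job 3: p=4, C=12
  Job 4: p=10, C=22
  Job 5: p=11, C=33
Total completion time = 4 + 8 + 12 + 22 + 33 = 79

79


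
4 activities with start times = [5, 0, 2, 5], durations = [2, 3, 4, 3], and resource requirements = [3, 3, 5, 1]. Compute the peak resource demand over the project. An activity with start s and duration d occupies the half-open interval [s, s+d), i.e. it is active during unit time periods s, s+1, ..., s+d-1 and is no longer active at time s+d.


Each activity i is active on [start_i, start_i + duration_i).
Compute total resource usage per time slot:
  t=0: active resources = [3], total = 3
  t=1: active resources = [3], total = 3
  t=2: active resources = [3, 5], total = 8
  t=3: active resources = [5], total = 5
  t=4: active resources = [5], total = 5
  t=5: active resources = [3, 5, 1], total = 9
  t=6: active resources = [3, 1], total = 4
  t=7: active resources = [1], total = 1
Peak resource demand = 9

9


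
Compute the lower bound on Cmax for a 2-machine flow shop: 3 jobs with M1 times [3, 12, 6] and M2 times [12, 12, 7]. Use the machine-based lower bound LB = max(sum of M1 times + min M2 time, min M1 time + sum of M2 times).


LB1 = sum(M1 times) + min(M2 times) = 21 + 7 = 28
LB2 = min(M1 times) + sum(M2 times) = 3 + 31 = 34
Lower bound = max(LB1, LB2) = max(28, 34) = 34

34


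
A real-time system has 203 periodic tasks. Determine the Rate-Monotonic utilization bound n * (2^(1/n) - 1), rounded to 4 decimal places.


Compute 2^(1/203) = 1.0034203542
Subtract 1: 1.0034203542 - 1 = 0.0034203542
Multiply by n: 203 * 0.0034203542 = 0.6943319026
Round to 4 dp: 0.6943

0.6943


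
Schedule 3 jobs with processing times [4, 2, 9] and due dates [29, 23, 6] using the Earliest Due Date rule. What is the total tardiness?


Sort by due date (EDD order): [(9, 6), (2, 23), (4, 29)]
Compute completion times and tardiness:
  Job 1: p=9, d=6, C=9, tardiness=max(0,9-6)=3
  Job 2: p=2, d=23, C=11, tardiness=max(0,11-23)=0
  Job 3: p=4, d=29, C=15, tardiness=max(0,15-29)=0
Total tardiness = 3

3


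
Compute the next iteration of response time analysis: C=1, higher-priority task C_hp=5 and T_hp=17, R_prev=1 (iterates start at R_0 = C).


R_next = C + ceil(R_prev / T_hp) * C_hp
ceil(1 / 17) = ceil(0.0588) = 1
Interference = 1 * 5 = 5
R_next = 1 + 5 = 6

6


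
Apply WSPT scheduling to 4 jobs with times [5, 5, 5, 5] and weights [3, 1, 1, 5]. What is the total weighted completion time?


Compute p/w ratios and sort ascending (WSPT): [(5, 5), (5, 3), (5, 1), (5, 1)]
Compute weighted completion times:
  Job (p=5,w=5): C=5, w*C=5*5=25
  Job (p=5,w=3): C=10, w*C=3*10=30
  Job (p=5,w=1): C=15, w*C=1*15=15
  Job (p=5,w=1): C=20, w*C=1*20=20
Total weighted completion time = 90

90


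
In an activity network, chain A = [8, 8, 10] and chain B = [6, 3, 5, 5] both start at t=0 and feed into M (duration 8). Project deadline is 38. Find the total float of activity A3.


Forward pass: ES(A3) = sum of predecessors on chain A = 16
EF = ES + duration = 16 + 10 = 26
Backward pass: LF(M) = deadline = 38; LS(M) = 38 - 8 = 30
LF(A3) = LS(M) - sum(successors on chain A) = 30 - 0 = 30
LS = LF - duration = 30 - 10 = 20
Total float = LS - ES = 20 - 16 = 4

4


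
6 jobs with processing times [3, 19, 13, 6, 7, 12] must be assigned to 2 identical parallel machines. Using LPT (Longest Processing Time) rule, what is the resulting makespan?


Sort jobs in decreasing order (LPT): [19, 13, 12, 7, 6, 3]
Assign each job to the least loaded machine:
  Machine 1: jobs [19, 7, 3], load = 29
  Machine 2: jobs [13, 12, 6], load = 31
Makespan = max load = 31

31


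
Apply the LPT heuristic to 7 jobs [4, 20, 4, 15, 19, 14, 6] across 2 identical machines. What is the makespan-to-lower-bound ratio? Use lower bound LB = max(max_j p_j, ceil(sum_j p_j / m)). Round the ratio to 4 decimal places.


LPT order: [20, 19, 15, 14, 6, 4, 4]
Machine loads after assignment: [40, 42]
LPT makespan = 42
Lower bound = max(max_job, ceil(total/2)) = max(20, 41) = 41
Ratio = 42 / 41 = 1.0244

1.0244


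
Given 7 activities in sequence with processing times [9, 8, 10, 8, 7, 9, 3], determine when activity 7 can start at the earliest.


Activity 7 starts after activities 1 through 6 complete.
Predecessor durations: [9, 8, 10, 8, 7, 9]
ES = 9 + 8 + 10 + 8 + 7 + 9 = 51

51


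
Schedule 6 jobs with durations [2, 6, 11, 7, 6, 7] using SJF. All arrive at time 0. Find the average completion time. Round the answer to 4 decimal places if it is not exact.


SJF order (ascending): [2, 6, 6, 7, 7, 11]
Completion times:
  Job 1: burst=2, C=2
  Job 2: burst=6, C=8
  Job 3: burst=6, C=14
  Job 4: burst=7, C=21
  Job 5: burst=7, C=28
  Job 6: burst=11, C=39
Average completion = 112/6 = 18.6667

18.6667


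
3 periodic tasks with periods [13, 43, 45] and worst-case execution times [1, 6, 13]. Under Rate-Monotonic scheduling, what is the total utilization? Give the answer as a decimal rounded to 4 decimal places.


Compute individual utilizations (exact fractions):
  Task 1: C/T = 1/13 (approx. 0.0769)
  Task 2: C/T = 6/43 (approx. 0.1395)
  Task 3: C/T = 13/45 (approx. 0.2889)
Total utilization U = 1/13 + 6/43 + 13/45 = 12712/25155
Rounded to 4 decimal places: U = 0.5053
RM (Liu & Layland) bound for 3 tasks = 0.779763; compare with U = 12712/25155 (approx. 0.505347)
U <= bound, so schedulable by RM sufficient condition.

0.5053


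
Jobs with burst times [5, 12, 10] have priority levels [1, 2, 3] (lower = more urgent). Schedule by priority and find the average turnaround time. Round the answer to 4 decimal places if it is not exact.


Sort by priority (ascending = highest first):
Order: [(1, 5), (2, 12), (3, 10)]
Completion times:
  Priority 1, burst=5, C=5
  Priority 2, burst=12, C=17
  Priority 3, burst=10, C=27
Average turnaround = 49/3 = 16.3333

16.3333


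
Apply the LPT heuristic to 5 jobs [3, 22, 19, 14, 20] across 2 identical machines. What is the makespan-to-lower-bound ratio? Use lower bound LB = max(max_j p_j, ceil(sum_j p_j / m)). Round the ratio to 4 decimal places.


LPT order: [22, 20, 19, 14, 3]
Machine loads after assignment: [39, 39]
LPT makespan = 39
Lower bound = max(max_job, ceil(total/2)) = max(22, 39) = 39
Ratio = 39 / 39 = 1.0

1.0


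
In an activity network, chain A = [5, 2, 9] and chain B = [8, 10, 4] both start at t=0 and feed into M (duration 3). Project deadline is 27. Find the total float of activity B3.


Forward pass: ES(B3) = sum of predecessors on chain B = 18
EF = ES + duration = 18 + 4 = 22
Backward pass: LF(M) = deadline = 27; LS(M) = 27 - 3 = 24
LF(B3) = LS(M) - sum(successors on chain B) = 24 - 0 = 24
LS = LF - duration = 24 - 4 = 20
Total float = LS - ES = 20 - 18 = 2

2


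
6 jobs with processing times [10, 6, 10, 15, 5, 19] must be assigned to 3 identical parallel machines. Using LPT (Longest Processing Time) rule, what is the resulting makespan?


Sort jobs in decreasing order (LPT): [19, 15, 10, 10, 6, 5]
Assign each job to the least loaded machine:
  Machine 1: jobs [19, 5], load = 24
  Machine 2: jobs [15, 6], load = 21
  Machine 3: jobs [10, 10], load = 20
Makespan = max load = 24

24


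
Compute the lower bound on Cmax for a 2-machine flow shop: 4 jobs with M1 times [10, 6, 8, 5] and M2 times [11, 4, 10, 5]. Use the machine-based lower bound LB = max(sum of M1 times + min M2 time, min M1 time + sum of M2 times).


LB1 = sum(M1 times) + min(M2 times) = 29 + 4 = 33
LB2 = min(M1 times) + sum(M2 times) = 5 + 30 = 35
Lower bound = max(LB1, LB2) = max(33, 35) = 35

35


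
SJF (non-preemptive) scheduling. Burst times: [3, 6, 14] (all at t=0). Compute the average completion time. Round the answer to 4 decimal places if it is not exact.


SJF order (ascending): [3, 6, 14]
Completion times:
  Job 1: burst=3, C=3
  Job 2: burst=6, C=9
  Job 3: burst=14, C=23
Average completion = 35/3 = 11.6667

11.6667


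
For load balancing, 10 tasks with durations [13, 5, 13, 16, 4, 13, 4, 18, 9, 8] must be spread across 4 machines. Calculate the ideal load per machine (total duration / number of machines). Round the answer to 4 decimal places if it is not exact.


Total processing time = 13 + 5 + 13 + 16 + 4 + 13 + 4 + 18 + 9 + 8 = 103
Number of machines = 4
Ideal balanced load = 103 / 4 = 25.75

25.75


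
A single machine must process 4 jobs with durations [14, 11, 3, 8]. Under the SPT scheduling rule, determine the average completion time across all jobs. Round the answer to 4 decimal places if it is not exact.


Sort jobs by processing time (SPT order): [3, 8, 11, 14]
Compute completion times sequentially:
  Job 1: processing = 3, completes at 3
  Job 2: processing = 8, completes at 11
  Job 3: processing = 11, completes at 22
  Job 4: processing = 14, completes at 36
Sum of completion times = 72
Average completion time = 72/4 = 18.0

18.0


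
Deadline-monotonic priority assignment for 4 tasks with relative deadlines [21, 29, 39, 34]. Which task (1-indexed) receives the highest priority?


Sort tasks by relative deadline (ascending):
  Task 1: deadline = 21
  Task 2: deadline = 29
  Task 4: deadline = 34
  Task 3: deadline = 39
Priority order (highest first): [1, 2, 4, 3]
Highest priority task = 1

1


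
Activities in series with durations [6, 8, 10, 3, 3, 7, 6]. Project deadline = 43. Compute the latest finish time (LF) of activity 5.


LF(activity 5) = deadline - sum of successor durations
Successors: activities 6 through 7 with durations [7, 6]
Sum of successor durations = 13
LF = 43 - 13 = 30

30


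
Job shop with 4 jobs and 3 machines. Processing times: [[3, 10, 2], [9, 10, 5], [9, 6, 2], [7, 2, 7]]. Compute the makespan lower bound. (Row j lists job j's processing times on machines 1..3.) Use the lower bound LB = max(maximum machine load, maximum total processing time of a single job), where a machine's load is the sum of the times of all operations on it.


Machine loads:
  Machine 1: 3 + 9 + 9 + 7 = 28
  Machine 2: 10 + 10 + 6 + 2 = 28
  Machine 3: 2 + 5 + 2 + 7 = 16
Max machine load = 28
Job totals:
  Job 1: 15
  Job 2: 24
  Job 3: 17
  Job 4: 16
Max job total = 24
Lower bound = max(28, 24) = 28

28


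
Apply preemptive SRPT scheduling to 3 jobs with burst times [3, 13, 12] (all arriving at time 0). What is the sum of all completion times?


Since all jobs arrive at t=0, SRPT equals SPT ordering.
SPT order: [3, 12, 13]
Completion times:
  Job 1: p=3, C=3
  Job 2: p=12, C=15
  Job 3: p=13, C=28
Total completion time = 3 + 15 + 28 = 46

46


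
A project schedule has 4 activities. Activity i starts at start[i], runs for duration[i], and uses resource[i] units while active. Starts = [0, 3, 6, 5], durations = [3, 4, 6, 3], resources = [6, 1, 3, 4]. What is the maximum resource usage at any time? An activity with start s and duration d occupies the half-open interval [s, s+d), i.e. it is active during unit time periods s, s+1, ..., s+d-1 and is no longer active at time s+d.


Each activity i is active on [start_i, start_i + duration_i).
Compute total resource usage per time slot:
  t=0: active resources = [6], total = 6
  t=1: active resources = [6], total = 6
  t=2: active resources = [6], total = 6
  t=3: active resources = [1], total = 1
  t=4: active resources = [1], total = 1
  t=5: active resources = [1, 4], total = 5
  t=6: active resources = [1, 3, 4], total = 8
  t=7: active resources = [3, 4], total = 7
  t=8: active resources = [3], total = 3
  t=9: active resources = [3], total = 3
  t=10: active resources = [3], total = 3
  t=11: active resources = [3], total = 3
Peak resource demand = 8

8


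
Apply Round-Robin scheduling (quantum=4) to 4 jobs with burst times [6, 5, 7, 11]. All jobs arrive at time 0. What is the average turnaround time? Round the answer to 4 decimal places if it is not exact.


Time quantum = 4
Execution trace:
  J1 runs 4 units, time = 4
  J2 runs 4 units, time = 8
  J3 runs 4 units, time = 12
  J4 runs 4 units, time = 16
  J1 runs 2 units, time = 18
  J2 runs 1 units, time = 19
  J3 runs 3 units, time = 22
  J4 runs 4 units, time = 26
  J4 runs 3 units, time = 29
Finish times: [18, 19, 22, 29]
Average turnaround = 88/4 = 22.0

22.0


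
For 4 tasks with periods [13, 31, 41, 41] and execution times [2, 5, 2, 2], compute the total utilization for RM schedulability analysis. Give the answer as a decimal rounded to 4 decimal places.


Compute individual utilizations (exact fractions):
  Task 1: C/T = 2/13 (approx. 0.1538)
  Task 2: C/T = 5/31 (approx. 0.1613)
  Task 3: C/T = 2/41 (approx. 0.0488)
  Task 4: C/T = 2/41 (approx. 0.0488)
Total utilization U = 2/13 + 5/31 + 2/41 + 2/41 = 6819/16523
Rounded to 4 decimal places: U = 0.4127
RM (Liu & Layland) bound for 4 tasks = 0.756828; compare with U = 6819/16523 (approx. 0.412697)
U <= bound, so schedulable by RM sufficient condition.

0.4127


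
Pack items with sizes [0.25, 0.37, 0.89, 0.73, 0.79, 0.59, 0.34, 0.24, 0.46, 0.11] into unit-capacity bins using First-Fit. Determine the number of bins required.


Place items sequentially using First-Fit:
  Item 0.25 -> new Bin 1
  Item 0.37 -> Bin 1 (now 0.62)
  Item 0.89 -> new Bin 2
  Item 0.73 -> new Bin 3
  Item 0.79 -> new Bin 4
  Item 0.59 -> new Bin 5
  Item 0.34 -> Bin 1 (now 0.96)
  Item 0.24 -> Bin 3 (now 0.97)
  Item 0.46 -> new Bin 6
  Item 0.11 -> Bin 2 (now 1.0)
Total bins used = 6

6


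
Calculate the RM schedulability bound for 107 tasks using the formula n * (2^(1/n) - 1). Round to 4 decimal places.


Compute 2^(1/107) = 1.0064990387
Subtract 1: 1.0064990387 - 1 = 0.0064990387
Multiply by n: 107 * 0.0064990387 = 0.6953971409
Round to 4 dp: 0.6954

0.6954


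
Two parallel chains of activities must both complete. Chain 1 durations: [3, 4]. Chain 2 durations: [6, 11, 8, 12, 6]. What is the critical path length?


Path A total = 3 + 4 = 7
Path B total = 6 + 11 + 8 + 12 + 6 = 43
Critical path = longest path = max(7, 43) = 43

43


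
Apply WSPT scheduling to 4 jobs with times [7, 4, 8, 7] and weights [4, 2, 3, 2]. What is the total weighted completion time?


Compute p/w ratios and sort ascending (WSPT): [(7, 4), (4, 2), (8, 3), (7, 2)]
Compute weighted completion times:
  Job (p=7,w=4): C=7, w*C=4*7=28
  Job (p=4,w=2): C=11, w*C=2*11=22
  Job (p=8,w=3): C=19, w*C=3*19=57
  Job (p=7,w=2): C=26, w*C=2*26=52
Total weighted completion time = 159

159


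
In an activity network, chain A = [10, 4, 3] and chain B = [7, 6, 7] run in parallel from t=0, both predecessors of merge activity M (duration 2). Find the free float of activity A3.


ES(A3) = sum of predecessors on chain A = 14
EF(A3) = ES + duration = 14 + 3 = 17
Successor of A3 is M. ES(M) = max(sum(A), sum(B)) = max(17, 20) = 20
Free float = ES(successor) - EF(current) = 20 - 17 = 3

3


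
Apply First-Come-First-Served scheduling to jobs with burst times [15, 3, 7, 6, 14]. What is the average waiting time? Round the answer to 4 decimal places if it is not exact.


FCFS order (as given): [15, 3, 7, 6, 14]
Waiting times:
  Job 1: wait = 0
  Job 2: wait = 15
  Job 3: wait = 18
  Job 4: wait = 25
  Job 5: wait = 31
Sum of waiting times = 89
Average waiting time = 89/5 = 17.8

17.8


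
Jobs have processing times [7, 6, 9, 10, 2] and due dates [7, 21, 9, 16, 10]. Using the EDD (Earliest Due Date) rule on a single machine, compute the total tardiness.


Sort by due date (EDD order): [(7, 7), (9, 9), (2, 10), (10, 16), (6, 21)]
Compute completion times and tardiness:
  Job 1: p=7, d=7, C=7, tardiness=max(0,7-7)=0
  Job 2: p=9, d=9, C=16, tardiness=max(0,16-9)=7
  Job 3: p=2, d=10, C=18, tardiness=max(0,18-10)=8
  Job 4: p=10, d=16, C=28, tardiness=max(0,28-16)=12
  Job 5: p=6, d=21, C=34, tardiness=max(0,34-21)=13
Total tardiness = 40

40


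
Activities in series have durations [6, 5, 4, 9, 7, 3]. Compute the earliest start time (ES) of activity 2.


Activity 2 starts after activities 1 through 1 complete.
Predecessor durations: [6]
ES = 6 = 6

6


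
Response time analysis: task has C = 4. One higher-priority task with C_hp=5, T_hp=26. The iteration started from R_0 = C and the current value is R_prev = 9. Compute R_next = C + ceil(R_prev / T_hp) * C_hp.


R_next = C + ceil(R_prev / T_hp) * C_hp
ceil(9 / 26) = ceil(0.3462) = 1
Interference = 1 * 5 = 5
R_next = 4 + 5 = 9
R_next = R_prev, so the iteration has converged (response time = 9).

9


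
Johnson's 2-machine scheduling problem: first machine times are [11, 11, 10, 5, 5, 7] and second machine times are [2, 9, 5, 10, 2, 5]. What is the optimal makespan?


Apply Johnson's rule:
  Group 1 (a <= b): [(4, 5, 10)]
  Group 2 (a > b): [(2, 11, 9), (3, 10, 5), (6, 7, 5), (1, 11, 2), (5, 5, 2)]
Optimal job order: [4, 2, 3, 6, 1, 5]
Schedule:
  Job 4: M1 done at 5, M2 done at 15
  Job 2: M1 done at 16, M2 done at 25
  Job 3: M1 done at 26, M2 done at 31
  Job 6: M1 done at 33, M2 done at 38
  Job 1: M1 done at 44, M2 done at 46
  Job 5: M1 done at 49, M2 done at 51
Makespan = 51

51


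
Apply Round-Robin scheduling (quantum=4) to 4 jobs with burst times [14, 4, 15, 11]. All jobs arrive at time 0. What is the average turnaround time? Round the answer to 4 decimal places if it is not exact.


Time quantum = 4
Execution trace:
  J1 runs 4 units, time = 4
  J2 runs 4 units, time = 8
  J3 runs 4 units, time = 12
  J4 runs 4 units, time = 16
  J1 runs 4 units, time = 20
  J3 runs 4 units, time = 24
  J4 runs 4 units, time = 28
  J1 runs 4 units, time = 32
  J3 runs 4 units, time = 36
  J4 runs 3 units, time = 39
  J1 runs 2 units, time = 41
  J3 runs 3 units, time = 44
Finish times: [41, 8, 44, 39]
Average turnaround = 132/4 = 33.0

33.0


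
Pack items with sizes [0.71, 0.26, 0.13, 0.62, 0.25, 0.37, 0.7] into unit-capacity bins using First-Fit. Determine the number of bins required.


Place items sequentially using First-Fit:
  Item 0.71 -> new Bin 1
  Item 0.26 -> Bin 1 (now 0.97)
  Item 0.13 -> new Bin 2
  Item 0.62 -> Bin 2 (now 0.75)
  Item 0.25 -> Bin 2 (now 1.0)
  Item 0.37 -> new Bin 3
  Item 0.7 -> new Bin 4
Total bins used = 4

4


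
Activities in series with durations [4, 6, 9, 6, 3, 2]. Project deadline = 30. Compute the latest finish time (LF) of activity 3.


LF(activity 3) = deadline - sum of successor durations
Successors: activities 4 through 6 with durations [6, 3, 2]
Sum of successor durations = 11
LF = 30 - 11 = 19

19


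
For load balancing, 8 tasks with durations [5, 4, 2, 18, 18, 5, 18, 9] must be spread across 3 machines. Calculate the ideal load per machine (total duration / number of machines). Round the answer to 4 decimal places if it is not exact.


Total processing time = 5 + 4 + 2 + 18 + 18 + 5 + 18 + 9 = 79
Number of machines = 3
Ideal balanced load = 79 / 3 = 26.3333

26.3333


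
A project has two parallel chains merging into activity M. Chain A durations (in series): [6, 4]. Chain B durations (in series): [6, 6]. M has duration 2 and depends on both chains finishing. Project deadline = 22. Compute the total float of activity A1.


Forward pass: ES(A1) = sum of predecessors on chain A = 0
EF = ES + duration = 0 + 6 = 6
Backward pass: LF(M) = deadline = 22; LS(M) = 22 - 2 = 20
LF(A1) = LS(M) - sum(successors on chain A) = 20 - 4 = 16
LS = LF - duration = 16 - 6 = 10
Total float = LS - ES = 10 - 0 = 10

10


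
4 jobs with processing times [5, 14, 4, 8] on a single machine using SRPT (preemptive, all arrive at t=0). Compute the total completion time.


Since all jobs arrive at t=0, SRPT equals SPT ordering.
SPT order: [4, 5, 8, 14]
Completion times:
  Job 1: p=4, C=4
  Job 2: p=5, C=9
  Job 3: p=8, C=17
  Job 4: p=14, C=31
Total completion time = 4 + 9 + 17 + 31 = 61

61


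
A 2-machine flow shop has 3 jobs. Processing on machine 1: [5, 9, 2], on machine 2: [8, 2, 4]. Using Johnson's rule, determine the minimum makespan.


Apply Johnson's rule:
  Group 1 (a <= b): [(3, 2, 4), (1, 5, 8)]
  Group 2 (a > b): [(2, 9, 2)]
Optimal job order: [3, 1, 2]
Schedule:
  Job 3: M1 done at 2, M2 done at 6
  Job 1: M1 done at 7, M2 done at 15
  Job 2: M1 done at 16, M2 done at 18
Makespan = 18

18


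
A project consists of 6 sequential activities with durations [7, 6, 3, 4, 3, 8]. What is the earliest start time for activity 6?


Activity 6 starts after activities 1 through 5 complete.
Predecessor durations: [7, 6, 3, 4, 3]
ES = 7 + 6 + 3 + 4 + 3 = 23

23


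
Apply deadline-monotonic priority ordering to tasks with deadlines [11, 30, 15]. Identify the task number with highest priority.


Sort tasks by relative deadline (ascending):
  Task 1: deadline = 11
  Task 3: deadline = 15
  Task 2: deadline = 30
Priority order (highest first): [1, 3, 2]
Highest priority task = 1

1


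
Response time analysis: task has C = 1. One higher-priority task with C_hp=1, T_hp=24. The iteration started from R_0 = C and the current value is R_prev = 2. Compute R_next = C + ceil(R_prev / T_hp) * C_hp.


R_next = C + ceil(R_prev / T_hp) * C_hp
ceil(2 / 24) = ceil(0.0833) = 1
Interference = 1 * 1 = 1
R_next = 1 + 1 = 2
R_next = R_prev, so the iteration has converged (response time = 2).

2


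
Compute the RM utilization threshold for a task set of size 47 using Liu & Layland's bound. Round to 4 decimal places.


Compute 2^(1/47) = 1.0148570979
Subtract 1: 1.0148570979 - 1 = 0.0148570979
Multiply by n: 47 * 0.0148570979 = 0.6982836013
Round to 4 dp: 0.6983

0.6983


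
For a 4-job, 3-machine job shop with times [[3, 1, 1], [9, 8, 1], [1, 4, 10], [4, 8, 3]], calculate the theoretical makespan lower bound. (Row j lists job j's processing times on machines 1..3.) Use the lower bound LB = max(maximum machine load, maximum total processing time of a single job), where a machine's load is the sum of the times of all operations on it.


Machine loads:
  Machine 1: 3 + 9 + 1 + 4 = 17
  Machine 2: 1 + 8 + 4 + 8 = 21
  Machine 3: 1 + 1 + 10 + 3 = 15
Max machine load = 21
Job totals:
  Job 1: 5
  Job 2: 18
  Job 3: 15
  Job 4: 15
Max job total = 18
Lower bound = max(21, 18) = 21

21


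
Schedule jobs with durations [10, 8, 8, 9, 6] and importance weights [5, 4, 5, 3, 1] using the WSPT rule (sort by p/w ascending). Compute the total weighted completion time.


Compute p/w ratios and sort ascending (WSPT): [(8, 5), (10, 5), (8, 4), (9, 3), (6, 1)]
Compute weighted completion times:
  Job (p=8,w=5): C=8, w*C=5*8=40
  Job (p=10,w=5): C=18, w*C=5*18=90
  Job (p=8,w=4): C=26, w*C=4*26=104
  Job (p=9,w=3): C=35, w*C=3*35=105
  Job (p=6,w=1): C=41, w*C=1*41=41
Total weighted completion time = 380

380


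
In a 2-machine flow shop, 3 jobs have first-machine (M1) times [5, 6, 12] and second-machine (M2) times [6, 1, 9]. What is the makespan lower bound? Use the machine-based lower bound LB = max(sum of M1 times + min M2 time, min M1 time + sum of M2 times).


LB1 = sum(M1 times) + min(M2 times) = 23 + 1 = 24
LB2 = min(M1 times) + sum(M2 times) = 5 + 16 = 21
Lower bound = max(LB1, LB2) = max(24, 21) = 24

24


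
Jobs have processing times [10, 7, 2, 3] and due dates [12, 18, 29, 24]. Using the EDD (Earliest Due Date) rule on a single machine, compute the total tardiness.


Sort by due date (EDD order): [(10, 12), (7, 18), (3, 24), (2, 29)]
Compute completion times and tardiness:
  Job 1: p=10, d=12, C=10, tardiness=max(0,10-12)=0
  Job 2: p=7, d=18, C=17, tardiness=max(0,17-18)=0
  Job 3: p=3, d=24, C=20, tardiness=max(0,20-24)=0
  Job 4: p=2, d=29, C=22, tardiness=max(0,22-29)=0
Total tardiness = 0

0


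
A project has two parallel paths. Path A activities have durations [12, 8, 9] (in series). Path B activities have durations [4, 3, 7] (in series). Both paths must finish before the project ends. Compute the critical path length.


Path A total = 12 + 8 + 9 = 29
Path B total = 4 + 3 + 7 = 14
Critical path = longest path = max(29, 14) = 29

29


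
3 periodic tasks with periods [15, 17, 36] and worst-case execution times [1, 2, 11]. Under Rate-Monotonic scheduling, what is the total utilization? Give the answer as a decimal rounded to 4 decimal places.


Compute individual utilizations (exact fractions):
  Task 1: C/T = 1/15 (approx. 0.0667)
  Task 2: C/T = 2/17 (approx. 0.1176)
  Task 3: C/T = 11/36 (approx. 0.3056)
Total utilization U = 1/15 + 2/17 + 11/36 = 1499/3060
Rounded to 4 decimal places: U = 0.4899
RM (Liu & Layland) bound for 3 tasks = 0.779763; compare with U = 1499/3060 (approx. 0.489869)
U <= bound, so schedulable by RM sufficient condition.

0.4899


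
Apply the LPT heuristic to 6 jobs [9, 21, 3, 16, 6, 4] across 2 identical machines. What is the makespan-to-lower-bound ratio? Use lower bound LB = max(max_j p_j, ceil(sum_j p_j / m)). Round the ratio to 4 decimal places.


LPT order: [21, 16, 9, 6, 4, 3]
Machine loads after assignment: [30, 29]
LPT makespan = 30
Lower bound = max(max_job, ceil(total/2)) = max(21, 30) = 30
Ratio = 30 / 30 = 1.0

1.0


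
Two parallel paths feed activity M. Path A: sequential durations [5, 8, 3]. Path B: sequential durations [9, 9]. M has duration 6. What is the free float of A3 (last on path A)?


ES(A3) = sum of predecessors on chain A = 13
EF(A3) = ES + duration = 13 + 3 = 16
Successor of A3 is M. ES(M) = max(sum(A), sum(B)) = max(16, 18) = 18
Free float = ES(successor) - EF(current) = 18 - 16 = 2

2


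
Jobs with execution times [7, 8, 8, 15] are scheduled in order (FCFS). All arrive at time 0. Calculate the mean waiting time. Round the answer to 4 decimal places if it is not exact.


FCFS order (as given): [7, 8, 8, 15]
Waiting times:
  Job 1: wait = 0
  Job 2: wait = 7
  Job 3: wait = 15
  Job 4: wait = 23
Sum of waiting times = 45
Average waiting time = 45/4 = 11.25

11.25


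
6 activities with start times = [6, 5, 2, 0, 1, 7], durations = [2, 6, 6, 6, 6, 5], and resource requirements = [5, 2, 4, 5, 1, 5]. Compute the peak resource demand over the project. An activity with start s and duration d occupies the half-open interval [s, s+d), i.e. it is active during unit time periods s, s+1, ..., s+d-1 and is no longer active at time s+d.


Each activity i is active on [start_i, start_i + duration_i).
Compute total resource usage per time slot:
  t=0: active resources = [5], total = 5
  t=1: active resources = [5, 1], total = 6
  t=2: active resources = [4, 5, 1], total = 10
  t=3: active resources = [4, 5, 1], total = 10
  t=4: active resources = [4, 5, 1], total = 10
  t=5: active resources = [2, 4, 5, 1], total = 12
  t=6: active resources = [5, 2, 4, 1], total = 12
  t=7: active resources = [5, 2, 4, 5], total = 16
  t=8: active resources = [2, 5], total = 7
  t=9: active resources = [2, 5], total = 7
  t=10: active resources = [2, 5], total = 7
  t=11: active resources = [5], total = 5
Peak resource demand = 16

16


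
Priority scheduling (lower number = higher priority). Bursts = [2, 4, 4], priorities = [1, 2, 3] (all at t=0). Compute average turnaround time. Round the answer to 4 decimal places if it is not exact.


Sort by priority (ascending = highest first):
Order: [(1, 2), (2, 4), (3, 4)]
Completion times:
  Priority 1, burst=2, C=2
  Priority 2, burst=4, C=6
  Priority 3, burst=4, C=10
Average turnaround = 18/3 = 6.0

6.0


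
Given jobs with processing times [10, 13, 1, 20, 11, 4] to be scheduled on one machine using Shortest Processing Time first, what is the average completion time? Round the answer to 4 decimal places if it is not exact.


Sort jobs by processing time (SPT order): [1, 4, 10, 11, 13, 20]
Compute completion times sequentially:
  Job 1: processing = 1, completes at 1
  Job 2: processing = 4, completes at 5
  Job 3: processing = 10, completes at 15
  Job 4: processing = 11, completes at 26
  Job 5: processing = 13, completes at 39
  Job 6: processing = 20, completes at 59
Sum of completion times = 145
Average completion time = 145/6 = 24.1667

24.1667


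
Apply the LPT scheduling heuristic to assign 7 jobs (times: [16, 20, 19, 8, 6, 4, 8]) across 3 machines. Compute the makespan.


Sort jobs in decreasing order (LPT): [20, 19, 16, 8, 8, 6, 4]
Assign each job to the least loaded machine:
  Machine 1: jobs [20, 6], load = 26
  Machine 2: jobs [19, 8], load = 27
  Machine 3: jobs [16, 8, 4], load = 28
Makespan = max load = 28

28


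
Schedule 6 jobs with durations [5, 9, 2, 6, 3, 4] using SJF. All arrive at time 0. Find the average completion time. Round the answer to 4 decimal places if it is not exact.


SJF order (ascending): [2, 3, 4, 5, 6, 9]
Completion times:
  Job 1: burst=2, C=2
  Job 2: burst=3, C=5
  Job 3: burst=4, C=9
  Job 4: burst=5, C=14
  Job 5: burst=6, C=20
  Job 6: burst=9, C=29
Average completion = 79/6 = 13.1667

13.1667


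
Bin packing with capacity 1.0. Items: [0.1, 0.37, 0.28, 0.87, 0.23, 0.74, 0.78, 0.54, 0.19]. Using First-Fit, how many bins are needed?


Place items sequentially using First-Fit:
  Item 0.1 -> new Bin 1
  Item 0.37 -> Bin 1 (now 0.47)
  Item 0.28 -> Bin 1 (now 0.75)
  Item 0.87 -> new Bin 2
  Item 0.23 -> Bin 1 (now 0.98)
  Item 0.74 -> new Bin 3
  Item 0.78 -> new Bin 4
  Item 0.54 -> new Bin 5
  Item 0.19 -> Bin 3 (now 0.93)
Total bins used = 5

5


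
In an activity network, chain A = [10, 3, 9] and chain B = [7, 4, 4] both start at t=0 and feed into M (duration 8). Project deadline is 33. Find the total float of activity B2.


Forward pass: ES(B2) = sum of predecessors on chain B = 7
EF = ES + duration = 7 + 4 = 11
Backward pass: LF(M) = deadline = 33; LS(M) = 33 - 8 = 25
LF(B2) = LS(M) - sum(successors on chain B) = 25 - 4 = 21
LS = LF - duration = 21 - 4 = 17
Total float = LS - ES = 17 - 7 = 10

10


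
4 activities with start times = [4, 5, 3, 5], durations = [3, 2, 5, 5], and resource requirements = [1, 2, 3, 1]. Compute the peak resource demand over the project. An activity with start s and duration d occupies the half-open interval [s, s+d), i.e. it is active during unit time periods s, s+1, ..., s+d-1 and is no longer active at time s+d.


Each activity i is active on [start_i, start_i + duration_i).
Compute total resource usage per time slot:
  t=0: active resources = [], total = 0
  t=1: active resources = [], total = 0
  t=2: active resources = [], total = 0
  t=3: active resources = [3], total = 3
  t=4: active resources = [1, 3], total = 4
  t=5: active resources = [1, 2, 3, 1], total = 7
  t=6: active resources = [1, 2, 3, 1], total = 7
  t=7: active resources = [3, 1], total = 4
  t=8: active resources = [1], total = 1
  t=9: active resources = [1], total = 1
Peak resource demand = 7

7


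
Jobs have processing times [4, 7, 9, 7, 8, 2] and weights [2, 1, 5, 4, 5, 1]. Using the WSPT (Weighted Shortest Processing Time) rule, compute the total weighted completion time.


Compute p/w ratios and sort ascending (WSPT): [(8, 5), (7, 4), (9, 5), (4, 2), (2, 1), (7, 1)]
Compute weighted completion times:
  Job (p=8,w=5): C=8, w*C=5*8=40
  Job (p=7,w=4): C=15, w*C=4*15=60
  Job (p=9,w=5): C=24, w*C=5*24=120
  Job (p=4,w=2): C=28, w*C=2*28=56
  Job (p=2,w=1): C=30, w*C=1*30=30
  Job (p=7,w=1): C=37, w*C=1*37=37
Total weighted completion time = 343

343


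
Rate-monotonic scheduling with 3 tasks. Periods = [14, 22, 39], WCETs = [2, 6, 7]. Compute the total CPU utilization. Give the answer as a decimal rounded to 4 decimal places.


Compute individual utilizations (exact fractions):
  Task 1: C/T = 2/14 = 1/7 (approx. 0.1429)
  Task 2: C/T = 6/22 = 3/11 (approx. 0.2727)
  Task 3: C/T = 7/39 (approx. 0.1795)
Total utilization U = 1/7 + 3/11 + 7/39 = 1787/3003
Rounded to 4 decimal places: U = 0.5951
RM (Liu & Layland) bound for 3 tasks = 0.779763; compare with U = 1787/3003 (approx. 0.595072)
U <= bound, so schedulable by RM sufficient condition.

0.5951


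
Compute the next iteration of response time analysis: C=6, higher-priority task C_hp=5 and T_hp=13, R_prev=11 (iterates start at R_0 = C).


R_next = C + ceil(R_prev / T_hp) * C_hp
ceil(11 / 13) = ceil(0.8462) = 1
Interference = 1 * 5 = 5
R_next = 6 + 5 = 11
R_next = R_prev, so the iteration has converged (response time = 11).

11


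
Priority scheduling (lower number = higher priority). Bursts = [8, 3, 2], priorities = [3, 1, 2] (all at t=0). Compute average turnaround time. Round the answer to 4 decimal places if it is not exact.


Sort by priority (ascending = highest first):
Order: [(1, 3), (2, 2), (3, 8)]
Completion times:
  Priority 1, burst=3, C=3
  Priority 2, burst=2, C=5
  Priority 3, burst=8, C=13
Average turnaround = 21/3 = 7.0

7.0


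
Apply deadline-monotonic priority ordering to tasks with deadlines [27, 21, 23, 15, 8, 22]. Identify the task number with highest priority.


Sort tasks by relative deadline (ascending):
  Task 5: deadline = 8
  Task 4: deadline = 15
  Task 2: deadline = 21
  Task 6: deadline = 22
  Task 3: deadline = 23
  Task 1: deadline = 27
Priority order (highest first): [5, 4, 2, 6, 3, 1]
Highest priority task = 5

5


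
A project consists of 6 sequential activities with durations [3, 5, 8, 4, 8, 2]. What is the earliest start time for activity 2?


Activity 2 starts after activities 1 through 1 complete.
Predecessor durations: [3]
ES = 3 = 3

3


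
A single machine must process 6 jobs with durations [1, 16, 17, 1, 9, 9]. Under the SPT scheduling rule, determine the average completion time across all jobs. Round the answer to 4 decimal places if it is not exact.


Sort jobs by processing time (SPT order): [1, 1, 9, 9, 16, 17]
Compute completion times sequentially:
  Job 1: processing = 1, completes at 1
  Job 2: processing = 1, completes at 2
  Job 3: processing = 9, completes at 11
  Job 4: processing = 9, completes at 20
  Job 5: processing = 16, completes at 36
  Job 6: processing = 17, completes at 53
Sum of completion times = 123
Average completion time = 123/6 = 20.5

20.5


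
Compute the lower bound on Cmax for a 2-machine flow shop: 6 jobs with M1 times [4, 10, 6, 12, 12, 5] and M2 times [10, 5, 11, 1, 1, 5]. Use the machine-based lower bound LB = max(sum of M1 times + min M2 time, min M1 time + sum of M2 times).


LB1 = sum(M1 times) + min(M2 times) = 49 + 1 = 50
LB2 = min(M1 times) + sum(M2 times) = 4 + 33 = 37
Lower bound = max(LB1, LB2) = max(50, 37) = 50

50


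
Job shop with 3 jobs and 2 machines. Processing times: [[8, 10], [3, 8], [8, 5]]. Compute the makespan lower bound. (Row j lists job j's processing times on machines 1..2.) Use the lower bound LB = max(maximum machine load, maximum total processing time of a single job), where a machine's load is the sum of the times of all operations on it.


Machine loads:
  Machine 1: 8 + 3 + 8 = 19
  Machine 2: 10 + 8 + 5 = 23
Max machine load = 23
Job totals:
  Job 1: 18
  Job 2: 11
  Job 3: 13
Max job total = 18
Lower bound = max(23, 18) = 23

23


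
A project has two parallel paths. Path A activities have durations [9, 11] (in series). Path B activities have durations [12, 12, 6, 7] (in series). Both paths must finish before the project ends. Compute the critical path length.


Path A total = 9 + 11 = 20
Path B total = 12 + 12 + 6 + 7 = 37
Critical path = longest path = max(20, 37) = 37

37


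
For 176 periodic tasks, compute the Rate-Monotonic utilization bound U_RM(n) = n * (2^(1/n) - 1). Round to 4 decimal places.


Compute 2^(1/176) = 1.0039461017
Subtract 1: 1.0039461017 - 1 = 0.0039461017
Multiply by n: 176 * 0.0039461017 = 0.6945138992
Round to 4 dp: 0.6945

0.6945


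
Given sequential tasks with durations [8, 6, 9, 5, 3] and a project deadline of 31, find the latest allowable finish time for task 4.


LF(activity 4) = deadline - sum of successor durations
Successors: activities 5 through 5 with durations [3]
Sum of successor durations = 3
LF = 31 - 3 = 28

28


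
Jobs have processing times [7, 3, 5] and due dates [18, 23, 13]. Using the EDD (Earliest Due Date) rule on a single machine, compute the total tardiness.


Sort by due date (EDD order): [(5, 13), (7, 18), (3, 23)]
Compute completion times and tardiness:
  Job 1: p=5, d=13, C=5, tardiness=max(0,5-13)=0
  Job 2: p=7, d=18, C=12, tardiness=max(0,12-18)=0
  Job 3: p=3, d=23, C=15, tardiness=max(0,15-23)=0
Total tardiness = 0

0


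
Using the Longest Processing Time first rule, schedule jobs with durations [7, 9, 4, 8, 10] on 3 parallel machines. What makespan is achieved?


Sort jobs in decreasing order (LPT): [10, 9, 8, 7, 4]
Assign each job to the least loaded machine:
  Machine 1: jobs [10], load = 10
  Machine 2: jobs [9, 4], load = 13
  Machine 3: jobs [8, 7], load = 15
Makespan = max load = 15

15
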